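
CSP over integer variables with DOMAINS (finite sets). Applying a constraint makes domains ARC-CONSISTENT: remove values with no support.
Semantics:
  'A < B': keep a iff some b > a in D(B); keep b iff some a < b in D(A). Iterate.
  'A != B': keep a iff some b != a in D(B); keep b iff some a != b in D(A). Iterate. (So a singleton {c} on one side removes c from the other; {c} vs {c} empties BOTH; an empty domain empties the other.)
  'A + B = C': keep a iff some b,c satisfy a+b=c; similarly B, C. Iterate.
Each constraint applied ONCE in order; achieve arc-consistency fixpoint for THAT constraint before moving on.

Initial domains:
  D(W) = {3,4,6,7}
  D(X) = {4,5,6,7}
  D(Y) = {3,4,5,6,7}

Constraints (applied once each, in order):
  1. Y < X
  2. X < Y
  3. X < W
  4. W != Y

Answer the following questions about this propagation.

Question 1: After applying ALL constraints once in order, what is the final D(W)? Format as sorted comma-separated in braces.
Constraint 1 (Y < X) on D(Y)={3,4,5,6,7} D(X)={4,5,6,7}: Y {3,4,5,6,7}->{3,4,5,6}
Constraint 2 (X < Y) on D(X)={4,5,6,7} D(Y)={3,4,5,6}: X {4,5,6,7}->{4,5}; Y {3,4,5,6}->{5,6}
Constraint 3 (X < W) on D(X)={4,5} D(W)={3,4,6,7}: W {3,4,6,7}->{6,7}
Constraint 4 (W != Y) on D(W)={6,7} D(Y)={5,6}: no change
So after all 4 constraints: D(W) = {6,7}

Answer: {6,7}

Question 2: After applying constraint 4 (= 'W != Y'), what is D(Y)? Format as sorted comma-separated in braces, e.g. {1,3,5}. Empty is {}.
Constraint 1 (Y < X) on D(Y)={3,4,5,6,7} D(X)={4,5,6,7}: Y {3,4,5,6,7}->{3,4,5,6}
Constraint 2 (X < Y) on D(X)={4,5,6,7} D(Y)={3,4,5,6}: X {4,5,6,7}->{4,5}; Y {3,4,5,6}->{5,6}
Constraint 3 (X < W) on D(X)={4,5} D(W)={3,4,6,7}: W {3,4,6,7}->{6,7}
Constraint 4 (W != Y) on D(W)={6,7} D(Y)={5,6}: no change
So after constraint 4: D(Y) = {5,6}

Answer: {5,6}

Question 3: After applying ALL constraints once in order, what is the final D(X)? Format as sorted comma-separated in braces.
Constraint 1 (Y < X) on D(Y)={3,4,5,6,7} D(X)={4,5,6,7}: Y {3,4,5,6,7}->{3,4,5,6}
Constraint 2 (X < Y) on D(X)={4,5,6,7} D(Y)={3,4,5,6}: X {4,5,6,7}->{4,5}; Y {3,4,5,6}->{5,6}
Constraint 3 (X < W) on D(X)={4,5} D(W)={3,4,6,7}: W {3,4,6,7}->{6,7}
Constraint 4 (W != Y) on D(W)={6,7} D(Y)={5,6}: no change
So after all 4 constraints: D(X) = {4,5}

Answer: {4,5}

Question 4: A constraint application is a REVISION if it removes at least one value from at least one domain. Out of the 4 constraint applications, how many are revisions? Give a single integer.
Answer: 3

Derivation:
Constraint 1 (Y < X) on D(Y)={3,4,5,6,7} D(X)={4,5,6,7}: Y {3,4,5,6,7}->{3,4,5,6} => REVISION
Constraint 2 (X < Y) on D(X)={4,5,6,7} D(Y)={3,4,5,6}: X {4,5,6,7}->{4,5}; Y {3,4,5,6}->{5,6} => REVISION
Constraint 3 (X < W) on D(X)={4,5} D(W)={3,4,6,7}: W {3,4,6,7}->{6,7} => REVISION
Constraint 4 (W != Y) on D(W)={6,7} D(Y)={5,6}: no change => not a revision
Total revisions = 3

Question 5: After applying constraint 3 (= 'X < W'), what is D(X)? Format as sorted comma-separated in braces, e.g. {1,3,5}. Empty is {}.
Answer: {4,5}

Derivation:
Constraint 1 (Y < X) on D(Y)={3,4,5,6,7} D(X)={4,5,6,7}: Y {3,4,5,6,7}->{3,4,5,6}
Constraint 2 (X < Y) on D(X)={4,5,6,7} D(Y)={3,4,5,6}: X {4,5,6,7}->{4,5}; Y {3,4,5,6}->{5,6}
Constraint 3 (X < W) on D(X)={4,5} D(W)={3,4,6,7}: W {3,4,6,7}->{6,7}
So after constraint 3: D(X) = {4,5}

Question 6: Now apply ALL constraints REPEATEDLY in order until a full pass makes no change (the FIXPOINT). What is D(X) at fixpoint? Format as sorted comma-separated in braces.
Answer: {}

Derivation:
pass 0 (initial): D(X)={4,5,6,7}
pass 1: W {3,4,6,7}->{6,7}; X {4,5,6,7}->{4,5}; Y {3,4,5,6,7}->{5,6}
pass 2: W {6,7}->{}; X {4,5}->{}; Y {5,6}->{}
pass 3: no change
Fixpoint after 3 passes: D(X) = {}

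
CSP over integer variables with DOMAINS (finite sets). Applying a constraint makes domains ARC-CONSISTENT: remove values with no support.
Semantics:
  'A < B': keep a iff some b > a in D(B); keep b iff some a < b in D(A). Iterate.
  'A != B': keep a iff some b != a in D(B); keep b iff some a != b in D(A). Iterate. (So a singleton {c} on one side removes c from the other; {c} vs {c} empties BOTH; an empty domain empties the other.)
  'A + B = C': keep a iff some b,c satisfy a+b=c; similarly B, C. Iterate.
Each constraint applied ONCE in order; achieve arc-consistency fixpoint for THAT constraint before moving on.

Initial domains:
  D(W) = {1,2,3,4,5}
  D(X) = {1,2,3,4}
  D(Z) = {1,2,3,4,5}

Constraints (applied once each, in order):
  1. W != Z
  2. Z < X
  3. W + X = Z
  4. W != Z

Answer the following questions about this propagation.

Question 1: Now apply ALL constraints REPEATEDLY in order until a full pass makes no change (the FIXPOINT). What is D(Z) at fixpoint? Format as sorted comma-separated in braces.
Answer: {}

Derivation:
pass 0 (initial): D(Z)={1,2,3,4,5}
pass 1: W {1,2,3,4,5}->{1}; X {1,2,3,4}->{2}; Z {1,2,3,4,5}->{3}
pass 2: W {1}->{}; X {2}->{}; Z {3}->{}
pass 3: no change
Fixpoint after 3 passes: D(Z) = {}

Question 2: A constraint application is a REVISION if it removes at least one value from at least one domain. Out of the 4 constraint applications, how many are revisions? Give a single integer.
Answer: 2

Derivation:
Constraint 1 (W != Z) on D(W)={1,2,3,4,5} D(Z)={1,2,3,4,5}: no change => not a revision
Constraint 2 (Z < X) on D(Z)={1,2,3,4,5} D(X)={1,2,3,4}: Z {1,2,3,4,5}->{1,2,3}; X {1,2,3,4}->{2,3,4} => REVISION
Constraint 3 (W + X = Z) on D(W)={1,2,3,4,5} D(X)={2,3,4} D(Z)={1,2,3}: W {1,2,3,4,5}->{1}; X {2,3,4}->{2}; Z {1,2,3}->{3} => REVISION
Constraint 4 (W != Z) on D(W)={1} D(Z)={3}: no change => not a revision
Total revisions = 2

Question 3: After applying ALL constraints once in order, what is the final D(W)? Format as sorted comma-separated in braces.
Answer: {1}

Derivation:
Constraint 1 (W != Z) on D(W)={1,2,3,4,5} D(Z)={1,2,3,4,5}: no change
Constraint 2 (Z < X) on D(Z)={1,2,3,4,5} D(X)={1,2,3,4}: Z {1,2,3,4,5}->{1,2,3}; X {1,2,3,4}->{2,3,4}
Constraint 3 (W + X = Z) on D(W)={1,2,3,4,5} D(X)={2,3,4} D(Z)={1,2,3}: W {1,2,3,4,5}->{1}; X {2,3,4}->{2}; Z {1,2,3}->{3}
Constraint 4 (W != Z) on D(W)={1} D(Z)={3}: no change
So after all 4 constraints: D(W) = {1}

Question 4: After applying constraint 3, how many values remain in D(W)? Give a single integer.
Constraint 1 (W != Z) on D(W)={1,2,3,4,5} D(Z)={1,2,3,4,5}: no change
Constraint 2 (Z < X) on D(Z)={1,2,3,4,5} D(X)={1,2,3,4}: Z {1,2,3,4,5}->{1,2,3}; X {1,2,3,4}->{2,3,4}
Constraint 3 (W + X = Z) on D(W)={1,2,3,4,5} D(X)={2,3,4} D(Z)={1,2,3}: W {1,2,3,4,5}->{1}; X {2,3,4}->{2}; Z {1,2,3}->{3}
So after constraint 3: D(W)={1}, size = 1

Answer: 1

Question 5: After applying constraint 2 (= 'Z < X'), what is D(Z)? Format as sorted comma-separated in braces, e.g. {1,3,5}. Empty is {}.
Constraint 1 (W != Z) on D(W)={1,2,3,4,5} D(Z)={1,2,3,4,5}: no change
Constraint 2 (Z < X) on D(Z)={1,2,3,4,5} D(X)={1,2,3,4}: Z {1,2,3,4,5}->{1,2,3}; X {1,2,3,4}->{2,3,4}
So after constraint 2: D(Z) = {1,2,3}

Answer: {1,2,3}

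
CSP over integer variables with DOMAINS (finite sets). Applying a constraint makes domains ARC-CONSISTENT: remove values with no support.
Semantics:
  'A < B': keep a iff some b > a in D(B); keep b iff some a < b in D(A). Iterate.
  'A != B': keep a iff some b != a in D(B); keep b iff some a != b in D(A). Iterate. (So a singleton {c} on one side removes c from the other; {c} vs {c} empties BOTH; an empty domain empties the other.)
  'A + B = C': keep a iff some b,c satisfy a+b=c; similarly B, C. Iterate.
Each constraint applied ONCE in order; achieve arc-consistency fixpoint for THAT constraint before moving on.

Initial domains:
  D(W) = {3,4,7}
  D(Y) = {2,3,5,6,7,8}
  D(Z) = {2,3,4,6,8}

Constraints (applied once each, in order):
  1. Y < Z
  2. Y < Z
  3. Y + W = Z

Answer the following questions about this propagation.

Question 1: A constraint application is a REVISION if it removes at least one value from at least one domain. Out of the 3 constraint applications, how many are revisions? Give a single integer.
Answer: 2

Derivation:
Constraint 1 (Y < Z) on D(Y)={2,3,5,6,7,8} D(Z)={2,3,4,6,8}: Y {2,3,5,6,7,8}->{2,3,5,6,7}; Z {2,3,4,6,8}->{3,4,6,8} => REVISION
Constraint 2 (Y < Z) on D(Y)={2,3,5,6,7} D(Z)={3,4,6,8}: no change => not a revision
Constraint 3 (Y + W = Z) on D(Y)={2,3,5,6,7} D(W)={3,4,7} D(Z)={3,4,6,8}: Y {2,3,5,6,7}->{2,3,5}; W {3,4,7}->{3,4}; Z {3,4,6,8}->{6,8} => REVISION
Total revisions = 2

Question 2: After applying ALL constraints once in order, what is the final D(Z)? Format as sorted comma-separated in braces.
Constraint 1 (Y < Z) on D(Y)={2,3,5,6,7,8} D(Z)={2,3,4,6,8}: Y {2,3,5,6,7,8}->{2,3,5,6,7}; Z {2,3,4,6,8}->{3,4,6,8}
Constraint 2 (Y < Z) on D(Y)={2,3,5,6,7} D(Z)={3,4,6,8}: no change
Constraint 3 (Y + W = Z) on D(Y)={2,3,5,6,7} D(W)={3,4,7} D(Z)={3,4,6,8}: Y {2,3,5,6,7}->{2,3,5}; W {3,4,7}->{3,4}; Z {3,4,6,8}->{6,8}
So after all 3 constraints: D(Z) = {6,8}

Answer: {6,8}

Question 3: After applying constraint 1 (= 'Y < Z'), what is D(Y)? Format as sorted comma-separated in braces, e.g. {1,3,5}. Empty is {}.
Answer: {2,3,5,6,7}

Derivation:
Constraint 1 (Y < Z) on D(Y)={2,3,5,6,7,8} D(Z)={2,3,4,6,8}: Y {2,3,5,6,7,8}->{2,3,5,6,7}; Z {2,3,4,6,8}->{3,4,6,8}
So after constraint 1: D(Y) = {2,3,5,6,7}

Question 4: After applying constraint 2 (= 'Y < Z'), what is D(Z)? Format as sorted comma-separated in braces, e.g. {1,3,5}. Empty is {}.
Answer: {3,4,6,8}

Derivation:
Constraint 1 (Y < Z) on D(Y)={2,3,5,6,7,8} D(Z)={2,3,4,6,8}: Y {2,3,5,6,7,8}->{2,3,5,6,7}; Z {2,3,4,6,8}->{3,4,6,8}
Constraint 2 (Y < Z) on D(Y)={2,3,5,6,7} D(Z)={3,4,6,8}: no change
So after constraint 2: D(Z) = {3,4,6,8}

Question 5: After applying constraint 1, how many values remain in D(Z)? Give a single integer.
Constraint 1 (Y < Z) on D(Y)={2,3,5,6,7,8} D(Z)={2,3,4,6,8}: Y {2,3,5,6,7,8}->{2,3,5,6,7}; Z {2,3,4,6,8}->{3,4,6,8}
So after constraint 1: D(Z)={3,4,6,8}, size = 4

Answer: 4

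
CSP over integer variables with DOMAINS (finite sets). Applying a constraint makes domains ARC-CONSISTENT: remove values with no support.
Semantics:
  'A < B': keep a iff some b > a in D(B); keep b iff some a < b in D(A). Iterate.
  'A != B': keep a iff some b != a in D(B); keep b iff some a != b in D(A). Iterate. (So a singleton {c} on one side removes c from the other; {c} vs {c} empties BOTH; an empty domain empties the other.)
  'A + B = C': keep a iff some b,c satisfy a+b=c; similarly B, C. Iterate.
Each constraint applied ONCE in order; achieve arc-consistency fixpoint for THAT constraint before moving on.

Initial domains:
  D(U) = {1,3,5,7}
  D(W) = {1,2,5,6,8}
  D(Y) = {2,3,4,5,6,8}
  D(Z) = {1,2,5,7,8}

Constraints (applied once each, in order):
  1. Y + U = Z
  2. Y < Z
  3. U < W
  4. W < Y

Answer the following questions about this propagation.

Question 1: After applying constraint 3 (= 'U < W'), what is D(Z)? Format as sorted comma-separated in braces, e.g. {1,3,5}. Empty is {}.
Constraint 1 (Y + U = Z) on D(Y)={2,3,4,5,6,8} D(U)={1,3,5,7} D(Z)={1,2,5,7,8}: Y {2,3,4,5,6,8}->{2,3,4,5,6}; U {1,3,5,7}->{1,3,5}; Z {1,2,5,7,8}->{5,7,8}
Constraint 2 (Y < Z) on D(Y)={2,3,4,5,6} D(Z)={5,7,8}: no change
Constraint 3 (U < W) on D(U)={1,3,5} D(W)={1,2,5,6,8}: W {1,2,5,6,8}->{2,5,6,8}
So after constraint 3: D(Z) = {5,7,8}

Answer: {5,7,8}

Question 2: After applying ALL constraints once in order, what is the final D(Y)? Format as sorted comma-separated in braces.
Constraint 1 (Y + U = Z) on D(Y)={2,3,4,5,6,8} D(U)={1,3,5,7} D(Z)={1,2,5,7,8}: Y {2,3,4,5,6,8}->{2,3,4,5,6}; U {1,3,5,7}->{1,3,5}; Z {1,2,5,7,8}->{5,7,8}
Constraint 2 (Y < Z) on D(Y)={2,3,4,5,6} D(Z)={5,7,8}: no change
Constraint 3 (U < W) on D(U)={1,3,5} D(W)={1,2,5,6,8}: W {1,2,5,6,8}->{2,5,6,8}
Constraint 4 (W < Y) on D(W)={2,5,6,8} D(Y)={2,3,4,5,6}: W {2,5,6,8}->{2,5}; Y {2,3,4,5,6}->{3,4,5,6}
So after all 4 constraints: D(Y) = {3,4,5,6}

Answer: {3,4,5,6}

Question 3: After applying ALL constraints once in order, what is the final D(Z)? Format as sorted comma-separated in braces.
Answer: {5,7,8}

Derivation:
Constraint 1 (Y + U = Z) on D(Y)={2,3,4,5,6,8} D(U)={1,3,5,7} D(Z)={1,2,5,7,8}: Y {2,3,4,5,6,8}->{2,3,4,5,6}; U {1,3,5,7}->{1,3,5}; Z {1,2,5,7,8}->{5,7,8}
Constraint 2 (Y < Z) on D(Y)={2,3,4,5,6} D(Z)={5,7,8}: no change
Constraint 3 (U < W) on D(U)={1,3,5} D(W)={1,2,5,6,8}: W {1,2,5,6,8}->{2,5,6,8}
Constraint 4 (W < Y) on D(W)={2,5,6,8} D(Y)={2,3,4,5,6}: W {2,5,6,8}->{2,5}; Y {2,3,4,5,6}->{3,4,5,6}
So after all 4 constraints: D(Z) = {5,7,8}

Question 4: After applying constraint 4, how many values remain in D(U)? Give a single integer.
Answer: 3

Derivation:
Constraint 1 (Y + U = Z) on D(Y)={2,3,4,5,6,8} D(U)={1,3,5,7} D(Z)={1,2,5,7,8}: Y {2,3,4,5,6,8}->{2,3,4,5,6}; U {1,3,5,7}->{1,3,5}; Z {1,2,5,7,8}->{5,7,8}
Constraint 2 (Y < Z) on D(Y)={2,3,4,5,6} D(Z)={5,7,8}: no change
Constraint 3 (U < W) on D(U)={1,3,5} D(W)={1,2,5,6,8}: W {1,2,5,6,8}->{2,5,6,8}
Constraint 4 (W < Y) on D(W)={2,5,6,8} D(Y)={2,3,4,5,6}: W {2,5,6,8}->{2,5}; Y {2,3,4,5,6}->{3,4,5,6}
So after constraint 4: D(U)={1,3,5}, size = 3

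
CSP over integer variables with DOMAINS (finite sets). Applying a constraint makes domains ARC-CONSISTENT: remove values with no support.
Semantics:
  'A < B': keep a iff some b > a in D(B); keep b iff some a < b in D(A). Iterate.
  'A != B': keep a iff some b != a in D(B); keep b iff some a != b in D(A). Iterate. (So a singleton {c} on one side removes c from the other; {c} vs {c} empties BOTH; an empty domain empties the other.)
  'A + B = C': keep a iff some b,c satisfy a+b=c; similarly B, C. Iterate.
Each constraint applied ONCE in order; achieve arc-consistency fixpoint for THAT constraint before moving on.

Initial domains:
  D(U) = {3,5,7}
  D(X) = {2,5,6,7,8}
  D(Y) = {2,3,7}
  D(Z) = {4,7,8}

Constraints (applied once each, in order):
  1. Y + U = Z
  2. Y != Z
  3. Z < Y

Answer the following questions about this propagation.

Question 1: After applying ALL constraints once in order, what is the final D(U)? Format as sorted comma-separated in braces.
Answer: {5}

Derivation:
Constraint 1 (Y + U = Z) on D(Y)={2,3,7} D(U)={3,5,7} D(Z)={4,7,8}: Y {2,3,7}->{2,3}; U {3,5,7}->{5}; Z {4,7,8}->{7,8}
Constraint 2 (Y != Z) on D(Y)={2,3} D(Z)={7,8}: no change
Constraint 3 (Z < Y) on D(Z)={7,8} D(Y)={2,3}: Z {7,8}->{}; Y {2,3}->{}
So after all 3 constraints: D(U) = {5}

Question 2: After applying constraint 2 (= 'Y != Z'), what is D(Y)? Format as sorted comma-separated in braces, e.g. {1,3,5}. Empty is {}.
Constraint 1 (Y + U = Z) on D(Y)={2,3,7} D(U)={3,5,7} D(Z)={4,7,8}: Y {2,3,7}->{2,3}; U {3,5,7}->{5}; Z {4,7,8}->{7,8}
Constraint 2 (Y != Z) on D(Y)={2,3} D(Z)={7,8}: no change
So after constraint 2: D(Y) = {2,3}

Answer: {2,3}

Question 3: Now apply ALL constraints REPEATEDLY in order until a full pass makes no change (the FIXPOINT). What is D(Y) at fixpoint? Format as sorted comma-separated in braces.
Answer: {}

Derivation:
pass 0 (initial): D(Y)={2,3,7}
pass 1: U {3,5,7}->{5}; Y {2,3,7}->{}; Z {4,7,8}->{}
pass 2: U {5}->{}
pass 3: no change
Fixpoint after 3 passes: D(Y) = {}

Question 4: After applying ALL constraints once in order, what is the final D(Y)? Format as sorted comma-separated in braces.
Constraint 1 (Y + U = Z) on D(Y)={2,3,7} D(U)={3,5,7} D(Z)={4,7,8}: Y {2,3,7}->{2,3}; U {3,5,7}->{5}; Z {4,7,8}->{7,8}
Constraint 2 (Y != Z) on D(Y)={2,3} D(Z)={7,8}: no change
Constraint 3 (Z < Y) on D(Z)={7,8} D(Y)={2,3}: Z {7,8}->{}; Y {2,3}->{}
So after all 3 constraints: D(Y) = {}

Answer: {}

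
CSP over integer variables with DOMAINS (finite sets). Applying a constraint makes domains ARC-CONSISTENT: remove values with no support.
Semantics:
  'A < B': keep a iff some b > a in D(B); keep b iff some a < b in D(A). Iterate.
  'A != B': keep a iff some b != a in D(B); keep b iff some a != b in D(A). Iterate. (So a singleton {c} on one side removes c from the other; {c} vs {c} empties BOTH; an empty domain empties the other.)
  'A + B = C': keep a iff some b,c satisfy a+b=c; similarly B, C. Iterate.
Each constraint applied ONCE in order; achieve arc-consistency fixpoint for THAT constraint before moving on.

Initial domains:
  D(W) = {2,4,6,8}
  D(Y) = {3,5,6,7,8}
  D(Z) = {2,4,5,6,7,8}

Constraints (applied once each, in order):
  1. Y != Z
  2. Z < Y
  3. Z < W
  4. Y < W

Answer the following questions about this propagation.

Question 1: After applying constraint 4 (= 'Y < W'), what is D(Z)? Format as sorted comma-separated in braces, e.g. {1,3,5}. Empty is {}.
Constraint 1 (Y != Z) on D(Y)={3,5,6,7,8} D(Z)={2,4,5,6,7,8}: no change
Constraint 2 (Z < Y) on D(Z)={2,4,5,6,7,8} D(Y)={3,5,6,7,8}: Z {2,4,5,6,7,8}->{2,4,5,6,7}
Constraint 3 (Z < W) on D(Z)={2,4,5,6,7} D(W)={2,4,6,8}: W {2,4,6,8}->{4,6,8}
Constraint 4 (Y < W) on D(Y)={3,5,6,7,8} D(W)={4,6,8}: Y {3,5,6,7,8}->{3,5,6,7}
So after constraint 4: D(Z) = {2,4,5,6,7}

Answer: {2,4,5,6,7}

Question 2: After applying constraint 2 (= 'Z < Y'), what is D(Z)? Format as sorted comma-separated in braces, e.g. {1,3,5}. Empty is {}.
Answer: {2,4,5,6,7}

Derivation:
Constraint 1 (Y != Z) on D(Y)={3,5,6,7,8} D(Z)={2,4,5,6,7,8}: no change
Constraint 2 (Z < Y) on D(Z)={2,4,5,6,7,8} D(Y)={3,5,6,7,8}: Z {2,4,5,6,7,8}->{2,4,5,6,7}
So after constraint 2: D(Z) = {2,4,5,6,7}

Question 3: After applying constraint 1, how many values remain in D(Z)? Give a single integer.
Constraint 1 (Y != Z) on D(Y)={3,5,6,7,8} D(Z)={2,4,5,6,7,8}: no change
So after constraint 1: D(Z)={2,4,5,6,7,8}, size = 6

Answer: 6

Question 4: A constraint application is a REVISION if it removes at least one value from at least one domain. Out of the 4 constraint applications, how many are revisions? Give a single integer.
Answer: 3

Derivation:
Constraint 1 (Y != Z) on D(Y)={3,5,6,7,8} D(Z)={2,4,5,6,7,8}: no change => not a revision
Constraint 2 (Z < Y) on D(Z)={2,4,5,6,7,8} D(Y)={3,5,6,7,8}: Z {2,4,5,6,7,8}->{2,4,5,6,7} => REVISION
Constraint 3 (Z < W) on D(Z)={2,4,5,6,7} D(W)={2,4,6,8}: W {2,4,6,8}->{4,6,8} => REVISION
Constraint 4 (Y < W) on D(Y)={3,5,6,7,8} D(W)={4,6,8}: Y {3,5,6,7,8}->{3,5,6,7} => REVISION
Total revisions = 3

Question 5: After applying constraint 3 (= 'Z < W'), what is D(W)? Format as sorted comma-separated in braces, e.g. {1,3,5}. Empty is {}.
Answer: {4,6,8}

Derivation:
Constraint 1 (Y != Z) on D(Y)={3,5,6,7,8} D(Z)={2,4,5,6,7,8}: no change
Constraint 2 (Z < Y) on D(Z)={2,4,5,6,7,8} D(Y)={3,5,6,7,8}: Z {2,4,5,6,7,8}->{2,4,5,6,7}
Constraint 3 (Z < W) on D(Z)={2,4,5,6,7} D(W)={2,4,6,8}: W {2,4,6,8}->{4,6,8}
So after constraint 3: D(W) = {4,6,8}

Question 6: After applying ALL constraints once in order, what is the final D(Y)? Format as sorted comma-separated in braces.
Answer: {3,5,6,7}

Derivation:
Constraint 1 (Y != Z) on D(Y)={3,5,6,7,8} D(Z)={2,4,5,6,7,8}: no change
Constraint 2 (Z < Y) on D(Z)={2,4,5,6,7,8} D(Y)={3,5,6,7,8}: Z {2,4,5,6,7,8}->{2,4,5,6,7}
Constraint 3 (Z < W) on D(Z)={2,4,5,6,7} D(W)={2,4,6,8}: W {2,4,6,8}->{4,6,8}
Constraint 4 (Y < W) on D(Y)={3,5,6,7,8} D(W)={4,6,8}: Y {3,5,6,7,8}->{3,5,6,7}
So after all 4 constraints: D(Y) = {3,5,6,7}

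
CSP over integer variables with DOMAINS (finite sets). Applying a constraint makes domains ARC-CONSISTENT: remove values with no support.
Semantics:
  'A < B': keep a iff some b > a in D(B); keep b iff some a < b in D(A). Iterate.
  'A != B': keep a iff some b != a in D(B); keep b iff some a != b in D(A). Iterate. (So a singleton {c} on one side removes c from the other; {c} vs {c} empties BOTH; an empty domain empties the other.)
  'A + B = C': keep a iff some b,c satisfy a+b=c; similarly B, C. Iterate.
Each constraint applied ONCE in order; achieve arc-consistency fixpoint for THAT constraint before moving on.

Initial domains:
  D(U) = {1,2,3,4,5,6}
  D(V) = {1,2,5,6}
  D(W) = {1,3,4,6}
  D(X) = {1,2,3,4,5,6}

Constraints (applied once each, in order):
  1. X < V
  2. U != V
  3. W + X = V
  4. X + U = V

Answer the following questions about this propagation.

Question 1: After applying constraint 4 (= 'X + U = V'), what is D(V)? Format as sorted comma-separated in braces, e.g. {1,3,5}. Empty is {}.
Answer: {2,5,6}

Derivation:
Constraint 1 (X < V) on D(X)={1,2,3,4,5,6} D(V)={1,2,5,6}: X {1,2,3,4,5,6}->{1,2,3,4,5}; V {1,2,5,6}->{2,5,6}
Constraint 2 (U != V) on D(U)={1,2,3,4,5,6} D(V)={2,5,6}: no change
Constraint 3 (W + X = V) on D(W)={1,3,4,6} D(X)={1,2,3,4,5} D(V)={2,5,6}: W {1,3,4,6}->{1,3,4}
Constraint 4 (X + U = V) on D(X)={1,2,3,4,5} D(U)={1,2,3,4,5,6} D(V)={2,5,6}: U {1,2,3,4,5,6}->{1,2,3,4,5}
So after constraint 4: D(V) = {2,5,6}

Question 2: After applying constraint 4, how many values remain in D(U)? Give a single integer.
Answer: 5

Derivation:
Constraint 1 (X < V) on D(X)={1,2,3,4,5,6} D(V)={1,2,5,6}: X {1,2,3,4,5,6}->{1,2,3,4,5}; V {1,2,5,6}->{2,5,6}
Constraint 2 (U != V) on D(U)={1,2,3,4,5,6} D(V)={2,5,6}: no change
Constraint 3 (W + X = V) on D(W)={1,3,4,6} D(X)={1,2,3,4,5} D(V)={2,5,6}: W {1,3,4,6}->{1,3,4}
Constraint 4 (X + U = V) on D(X)={1,2,3,4,5} D(U)={1,2,3,4,5,6} D(V)={2,5,6}: U {1,2,3,4,5,6}->{1,2,3,4,5}
So after constraint 4: D(U)={1,2,3,4,5}, size = 5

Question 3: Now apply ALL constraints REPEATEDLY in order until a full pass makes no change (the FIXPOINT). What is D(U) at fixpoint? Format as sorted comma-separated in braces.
Answer: {1,2,3,4,5}

Derivation:
pass 0 (initial): D(U)={1,2,3,4,5,6}
pass 1: U {1,2,3,4,5,6}->{1,2,3,4,5}; V {1,2,5,6}->{2,5,6}; W {1,3,4,6}->{1,3,4}; X {1,2,3,4,5,6}->{1,2,3,4,5}
pass 2: no change
Fixpoint after 2 passes: D(U) = {1,2,3,4,5}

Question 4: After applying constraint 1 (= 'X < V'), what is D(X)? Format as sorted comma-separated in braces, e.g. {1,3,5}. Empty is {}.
Answer: {1,2,3,4,5}

Derivation:
Constraint 1 (X < V) on D(X)={1,2,3,4,5,6} D(V)={1,2,5,6}: X {1,2,3,4,5,6}->{1,2,3,4,5}; V {1,2,5,6}->{2,5,6}
So after constraint 1: D(X) = {1,2,3,4,5}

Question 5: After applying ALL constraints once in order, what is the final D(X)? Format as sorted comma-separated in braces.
Answer: {1,2,3,4,5}

Derivation:
Constraint 1 (X < V) on D(X)={1,2,3,4,5,6} D(V)={1,2,5,6}: X {1,2,3,4,5,6}->{1,2,3,4,5}; V {1,2,5,6}->{2,5,6}
Constraint 2 (U != V) on D(U)={1,2,3,4,5,6} D(V)={2,5,6}: no change
Constraint 3 (W + X = V) on D(W)={1,3,4,6} D(X)={1,2,3,4,5} D(V)={2,5,6}: W {1,3,4,6}->{1,3,4}
Constraint 4 (X + U = V) on D(X)={1,2,3,4,5} D(U)={1,2,3,4,5,6} D(V)={2,5,6}: U {1,2,3,4,5,6}->{1,2,3,4,5}
So after all 4 constraints: D(X) = {1,2,3,4,5}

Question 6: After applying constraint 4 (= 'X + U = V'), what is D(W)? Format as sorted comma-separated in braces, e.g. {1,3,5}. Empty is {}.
Answer: {1,3,4}

Derivation:
Constraint 1 (X < V) on D(X)={1,2,3,4,5,6} D(V)={1,2,5,6}: X {1,2,3,4,5,6}->{1,2,3,4,5}; V {1,2,5,6}->{2,5,6}
Constraint 2 (U != V) on D(U)={1,2,3,4,5,6} D(V)={2,5,6}: no change
Constraint 3 (W + X = V) on D(W)={1,3,4,6} D(X)={1,2,3,4,5} D(V)={2,5,6}: W {1,3,4,6}->{1,3,4}
Constraint 4 (X + U = V) on D(X)={1,2,3,4,5} D(U)={1,2,3,4,5,6} D(V)={2,5,6}: U {1,2,3,4,5,6}->{1,2,3,4,5}
So after constraint 4: D(W) = {1,3,4}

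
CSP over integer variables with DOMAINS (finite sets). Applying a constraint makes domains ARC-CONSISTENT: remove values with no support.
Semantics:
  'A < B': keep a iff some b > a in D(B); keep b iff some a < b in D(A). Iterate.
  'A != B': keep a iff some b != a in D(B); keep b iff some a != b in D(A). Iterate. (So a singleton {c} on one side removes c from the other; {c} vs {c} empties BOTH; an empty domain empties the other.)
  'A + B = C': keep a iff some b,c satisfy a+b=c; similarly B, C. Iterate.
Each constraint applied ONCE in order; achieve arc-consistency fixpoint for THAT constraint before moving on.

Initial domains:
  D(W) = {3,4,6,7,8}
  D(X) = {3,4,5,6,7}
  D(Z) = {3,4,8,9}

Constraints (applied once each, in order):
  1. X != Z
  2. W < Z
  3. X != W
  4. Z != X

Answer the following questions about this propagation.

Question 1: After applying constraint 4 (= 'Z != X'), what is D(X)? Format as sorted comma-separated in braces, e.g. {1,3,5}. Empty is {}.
Answer: {3,4,5,6,7}

Derivation:
Constraint 1 (X != Z) on D(X)={3,4,5,6,7} D(Z)={3,4,8,9}: no change
Constraint 2 (W < Z) on D(W)={3,4,6,7,8} D(Z)={3,4,8,9}: Z {3,4,8,9}->{4,8,9}
Constraint 3 (X != W) on D(X)={3,4,5,6,7} D(W)={3,4,6,7,8}: no change
Constraint 4 (Z != X) on D(Z)={4,8,9} D(X)={3,4,5,6,7}: no change
So after constraint 4: D(X) = {3,4,5,6,7}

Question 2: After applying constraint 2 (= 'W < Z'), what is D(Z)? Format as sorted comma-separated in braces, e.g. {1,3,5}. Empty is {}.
Answer: {4,8,9}

Derivation:
Constraint 1 (X != Z) on D(X)={3,4,5,6,7} D(Z)={3,4,8,9}: no change
Constraint 2 (W < Z) on D(W)={3,4,6,7,8} D(Z)={3,4,8,9}: Z {3,4,8,9}->{4,8,9}
So after constraint 2: D(Z) = {4,8,9}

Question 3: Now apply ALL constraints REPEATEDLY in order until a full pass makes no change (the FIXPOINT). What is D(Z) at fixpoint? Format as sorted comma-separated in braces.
Answer: {4,8,9}

Derivation:
pass 0 (initial): D(Z)={3,4,8,9}
pass 1: Z {3,4,8,9}->{4,8,9}
pass 2: no change
Fixpoint after 2 passes: D(Z) = {4,8,9}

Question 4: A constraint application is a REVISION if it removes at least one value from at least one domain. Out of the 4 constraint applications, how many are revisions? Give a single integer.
Constraint 1 (X != Z) on D(X)={3,4,5,6,7} D(Z)={3,4,8,9}: no change => not a revision
Constraint 2 (W < Z) on D(W)={3,4,6,7,8} D(Z)={3,4,8,9}: Z {3,4,8,9}->{4,8,9} => REVISION
Constraint 3 (X != W) on D(X)={3,4,5,6,7} D(W)={3,4,6,7,8}: no change => not a revision
Constraint 4 (Z != X) on D(Z)={4,8,9} D(X)={3,4,5,6,7}: no change => not a revision
Total revisions = 1

Answer: 1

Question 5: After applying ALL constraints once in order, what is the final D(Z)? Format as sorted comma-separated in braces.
Constraint 1 (X != Z) on D(X)={3,4,5,6,7} D(Z)={3,4,8,9}: no change
Constraint 2 (W < Z) on D(W)={3,4,6,7,8} D(Z)={3,4,8,9}: Z {3,4,8,9}->{4,8,9}
Constraint 3 (X != W) on D(X)={3,4,5,6,7} D(W)={3,4,6,7,8}: no change
Constraint 4 (Z != X) on D(Z)={4,8,9} D(X)={3,4,5,6,7}: no change
So after all 4 constraints: D(Z) = {4,8,9}

Answer: {4,8,9}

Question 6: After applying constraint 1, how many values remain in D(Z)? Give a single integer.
Answer: 4

Derivation:
Constraint 1 (X != Z) on D(X)={3,4,5,6,7} D(Z)={3,4,8,9}: no change
So after constraint 1: D(Z)={3,4,8,9}, size = 4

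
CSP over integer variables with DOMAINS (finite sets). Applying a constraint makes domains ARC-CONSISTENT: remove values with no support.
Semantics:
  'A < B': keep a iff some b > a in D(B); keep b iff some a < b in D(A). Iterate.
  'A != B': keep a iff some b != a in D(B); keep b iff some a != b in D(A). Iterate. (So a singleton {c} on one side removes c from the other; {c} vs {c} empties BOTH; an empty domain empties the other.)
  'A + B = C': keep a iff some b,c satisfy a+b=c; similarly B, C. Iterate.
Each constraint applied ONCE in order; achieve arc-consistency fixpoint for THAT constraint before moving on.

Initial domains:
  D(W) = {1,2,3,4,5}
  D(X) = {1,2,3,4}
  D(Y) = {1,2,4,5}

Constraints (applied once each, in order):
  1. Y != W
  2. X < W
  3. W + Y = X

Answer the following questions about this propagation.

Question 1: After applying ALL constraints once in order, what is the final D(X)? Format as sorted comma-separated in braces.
Constraint 1 (Y != W) on D(Y)={1,2,4,5} D(W)={1,2,3,4,5}: no change
Constraint 2 (X < W) on D(X)={1,2,3,4} D(W)={1,2,3,4,5}: W {1,2,3,4,5}->{2,3,4,5}
Constraint 3 (W + Y = X) on D(W)={2,3,4,5} D(Y)={1,2,4,5} D(X)={1,2,3,4}: W {2,3,4,5}->{2,3}; Y {1,2,4,5}->{1,2}; X {1,2,3,4}->{3,4}
So after all 3 constraints: D(X) = {3,4}

Answer: {3,4}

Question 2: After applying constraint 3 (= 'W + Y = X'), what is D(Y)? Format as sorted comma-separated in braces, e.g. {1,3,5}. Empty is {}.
Answer: {1,2}

Derivation:
Constraint 1 (Y != W) on D(Y)={1,2,4,5} D(W)={1,2,3,4,5}: no change
Constraint 2 (X < W) on D(X)={1,2,3,4} D(W)={1,2,3,4,5}: W {1,2,3,4,5}->{2,3,4,5}
Constraint 3 (W + Y = X) on D(W)={2,3,4,5} D(Y)={1,2,4,5} D(X)={1,2,3,4}: W {2,3,4,5}->{2,3}; Y {1,2,4,5}->{1,2}; X {1,2,3,4}->{3,4}
So after constraint 3: D(Y) = {1,2}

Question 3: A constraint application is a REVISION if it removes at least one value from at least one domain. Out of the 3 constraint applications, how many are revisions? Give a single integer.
Constraint 1 (Y != W) on D(Y)={1,2,4,5} D(W)={1,2,3,4,5}: no change => not a revision
Constraint 2 (X < W) on D(X)={1,2,3,4} D(W)={1,2,3,4,5}: W {1,2,3,4,5}->{2,3,4,5} => REVISION
Constraint 3 (W + Y = X) on D(W)={2,3,4,5} D(Y)={1,2,4,5} D(X)={1,2,3,4}: W {2,3,4,5}->{2,3}; Y {1,2,4,5}->{1,2}; X {1,2,3,4}->{3,4} => REVISION
Total revisions = 2

Answer: 2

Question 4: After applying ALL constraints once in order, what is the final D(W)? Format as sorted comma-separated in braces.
Constraint 1 (Y != W) on D(Y)={1,2,4,5} D(W)={1,2,3,4,5}: no change
Constraint 2 (X < W) on D(X)={1,2,3,4} D(W)={1,2,3,4,5}: W {1,2,3,4,5}->{2,3,4,5}
Constraint 3 (W + Y = X) on D(W)={2,3,4,5} D(Y)={1,2,4,5} D(X)={1,2,3,4}: W {2,3,4,5}->{2,3}; Y {1,2,4,5}->{1,2}; X {1,2,3,4}->{3,4}
So after all 3 constraints: D(W) = {2,3}

Answer: {2,3}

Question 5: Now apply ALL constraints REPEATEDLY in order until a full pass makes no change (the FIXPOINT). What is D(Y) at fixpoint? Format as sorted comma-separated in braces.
pass 0 (initial): D(Y)={1,2,4,5}
pass 1: W {1,2,3,4,5}->{2,3}; X {1,2,3,4}->{3,4}; Y {1,2,4,5}->{1,2}
pass 2: W {2,3}->{}; X {3,4}->{}; Y {1,2}->{}
pass 3: no change
Fixpoint after 3 passes: D(Y) = {}

Answer: {}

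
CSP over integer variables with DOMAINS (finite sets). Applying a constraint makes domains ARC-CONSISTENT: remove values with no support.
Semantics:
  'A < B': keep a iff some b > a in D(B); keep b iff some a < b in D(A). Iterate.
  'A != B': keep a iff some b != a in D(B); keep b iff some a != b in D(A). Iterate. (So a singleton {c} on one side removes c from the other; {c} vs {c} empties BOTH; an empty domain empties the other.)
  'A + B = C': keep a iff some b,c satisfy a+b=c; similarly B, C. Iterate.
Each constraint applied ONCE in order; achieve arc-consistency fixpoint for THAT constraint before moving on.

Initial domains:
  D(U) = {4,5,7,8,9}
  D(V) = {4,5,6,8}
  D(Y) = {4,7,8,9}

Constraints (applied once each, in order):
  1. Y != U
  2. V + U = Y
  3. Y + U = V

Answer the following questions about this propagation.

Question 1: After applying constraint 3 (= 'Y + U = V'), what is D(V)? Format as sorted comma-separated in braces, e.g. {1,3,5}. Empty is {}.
Answer: {}

Derivation:
Constraint 1 (Y != U) on D(Y)={4,7,8,9} D(U)={4,5,7,8,9}: no change
Constraint 2 (V + U = Y) on D(V)={4,5,6,8} D(U)={4,5,7,8,9} D(Y)={4,7,8,9}: V {4,5,6,8}->{4,5}; U {4,5,7,8,9}->{4,5}; Y {4,7,8,9}->{8,9}
Constraint 3 (Y + U = V) on D(Y)={8,9} D(U)={4,5} D(V)={4,5}: Y {8,9}->{}; U {4,5}->{}; V {4,5}->{}
So after constraint 3: D(V) = {}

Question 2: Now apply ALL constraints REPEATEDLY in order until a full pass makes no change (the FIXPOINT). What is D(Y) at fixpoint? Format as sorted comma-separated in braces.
pass 0 (initial): D(Y)={4,7,8,9}
pass 1: U {4,5,7,8,9}->{}; V {4,5,6,8}->{}; Y {4,7,8,9}->{}
pass 2: no change
Fixpoint after 2 passes: D(Y) = {}

Answer: {}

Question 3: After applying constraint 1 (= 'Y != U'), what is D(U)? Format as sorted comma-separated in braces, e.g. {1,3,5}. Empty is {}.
Answer: {4,5,7,8,9}

Derivation:
Constraint 1 (Y != U) on D(Y)={4,7,8,9} D(U)={4,5,7,8,9}: no change
So after constraint 1: D(U) = {4,5,7,8,9}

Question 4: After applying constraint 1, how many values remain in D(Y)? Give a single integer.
Constraint 1 (Y != U) on D(Y)={4,7,8,9} D(U)={4,5,7,8,9}: no change
So after constraint 1: D(Y)={4,7,8,9}, size = 4

Answer: 4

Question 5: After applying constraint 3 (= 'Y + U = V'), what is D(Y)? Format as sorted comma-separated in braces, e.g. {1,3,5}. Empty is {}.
Constraint 1 (Y != U) on D(Y)={4,7,8,9} D(U)={4,5,7,8,9}: no change
Constraint 2 (V + U = Y) on D(V)={4,5,6,8} D(U)={4,5,7,8,9} D(Y)={4,7,8,9}: V {4,5,6,8}->{4,5}; U {4,5,7,8,9}->{4,5}; Y {4,7,8,9}->{8,9}
Constraint 3 (Y + U = V) on D(Y)={8,9} D(U)={4,5} D(V)={4,5}: Y {8,9}->{}; U {4,5}->{}; V {4,5}->{}
So after constraint 3: D(Y) = {}

Answer: {}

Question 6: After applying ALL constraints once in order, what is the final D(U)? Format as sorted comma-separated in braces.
Answer: {}

Derivation:
Constraint 1 (Y != U) on D(Y)={4,7,8,9} D(U)={4,5,7,8,9}: no change
Constraint 2 (V + U = Y) on D(V)={4,5,6,8} D(U)={4,5,7,8,9} D(Y)={4,7,8,9}: V {4,5,6,8}->{4,5}; U {4,5,7,8,9}->{4,5}; Y {4,7,8,9}->{8,9}
Constraint 3 (Y + U = V) on D(Y)={8,9} D(U)={4,5} D(V)={4,5}: Y {8,9}->{}; U {4,5}->{}; V {4,5}->{}
So after all 3 constraints: D(U) = {}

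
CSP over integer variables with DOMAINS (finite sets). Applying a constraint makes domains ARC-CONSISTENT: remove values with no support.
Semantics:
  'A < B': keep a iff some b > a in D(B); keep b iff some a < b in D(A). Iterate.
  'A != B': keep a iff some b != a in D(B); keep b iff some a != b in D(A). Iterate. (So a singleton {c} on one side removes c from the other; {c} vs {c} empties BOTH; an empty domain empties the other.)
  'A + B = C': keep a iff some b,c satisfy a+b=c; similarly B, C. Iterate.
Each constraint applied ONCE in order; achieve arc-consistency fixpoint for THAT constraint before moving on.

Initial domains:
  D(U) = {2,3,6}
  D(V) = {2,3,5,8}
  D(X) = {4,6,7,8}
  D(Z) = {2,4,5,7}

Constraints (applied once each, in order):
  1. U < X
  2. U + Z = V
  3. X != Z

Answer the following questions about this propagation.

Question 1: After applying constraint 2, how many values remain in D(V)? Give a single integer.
Constraint 1 (U < X) on D(U)={2,3,6} D(X)={4,6,7,8}: no change
Constraint 2 (U + Z = V) on D(U)={2,3,6} D(Z)={2,4,5,7} D(V)={2,3,5,8}: U {2,3,6}->{3,6}; Z {2,4,5,7}->{2,5}; V {2,3,5,8}->{5,8}
So after constraint 2: D(V)={5,8}, size = 2

Answer: 2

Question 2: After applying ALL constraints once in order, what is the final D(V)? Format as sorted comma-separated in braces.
Constraint 1 (U < X) on D(U)={2,3,6} D(X)={4,6,7,8}: no change
Constraint 2 (U + Z = V) on D(U)={2,3,6} D(Z)={2,4,5,7} D(V)={2,3,5,8}: U {2,3,6}->{3,6}; Z {2,4,5,7}->{2,5}; V {2,3,5,8}->{5,8}
Constraint 3 (X != Z) on D(X)={4,6,7,8} D(Z)={2,5}: no change
So after all 3 constraints: D(V) = {5,8}

Answer: {5,8}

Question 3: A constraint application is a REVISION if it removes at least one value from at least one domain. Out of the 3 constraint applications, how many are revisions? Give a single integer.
Answer: 1

Derivation:
Constraint 1 (U < X) on D(U)={2,3,6} D(X)={4,6,7,8}: no change => not a revision
Constraint 2 (U + Z = V) on D(U)={2,3,6} D(Z)={2,4,5,7} D(V)={2,3,5,8}: U {2,3,6}->{3,6}; Z {2,4,5,7}->{2,5}; V {2,3,5,8}->{5,8} => REVISION
Constraint 3 (X != Z) on D(X)={4,6,7,8} D(Z)={2,5}: no change => not a revision
Total revisions = 1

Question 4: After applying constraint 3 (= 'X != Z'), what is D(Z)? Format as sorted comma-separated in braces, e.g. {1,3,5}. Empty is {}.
Answer: {2,5}

Derivation:
Constraint 1 (U < X) on D(U)={2,3,6} D(X)={4,6,7,8}: no change
Constraint 2 (U + Z = V) on D(U)={2,3,6} D(Z)={2,4,5,7} D(V)={2,3,5,8}: U {2,3,6}->{3,6}; Z {2,4,5,7}->{2,5}; V {2,3,5,8}->{5,8}
Constraint 3 (X != Z) on D(X)={4,6,7,8} D(Z)={2,5}: no change
So after constraint 3: D(Z) = {2,5}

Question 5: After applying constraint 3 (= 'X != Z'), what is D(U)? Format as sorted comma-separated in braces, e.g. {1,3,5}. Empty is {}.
Answer: {3,6}

Derivation:
Constraint 1 (U < X) on D(U)={2,3,6} D(X)={4,6,7,8}: no change
Constraint 2 (U + Z = V) on D(U)={2,3,6} D(Z)={2,4,5,7} D(V)={2,3,5,8}: U {2,3,6}->{3,6}; Z {2,4,5,7}->{2,5}; V {2,3,5,8}->{5,8}
Constraint 3 (X != Z) on D(X)={4,6,7,8} D(Z)={2,5}: no change
So after constraint 3: D(U) = {3,6}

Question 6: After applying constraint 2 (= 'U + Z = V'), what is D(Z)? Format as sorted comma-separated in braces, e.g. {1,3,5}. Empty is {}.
Answer: {2,5}

Derivation:
Constraint 1 (U < X) on D(U)={2,3,6} D(X)={4,6,7,8}: no change
Constraint 2 (U + Z = V) on D(U)={2,3,6} D(Z)={2,4,5,7} D(V)={2,3,5,8}: U {2,3,6}->{3,6}; Z {2,4,5,7}->{2,5}; V {2,3,5,8}->{5,8}
So after constraint 2: D(Z) = {2,5}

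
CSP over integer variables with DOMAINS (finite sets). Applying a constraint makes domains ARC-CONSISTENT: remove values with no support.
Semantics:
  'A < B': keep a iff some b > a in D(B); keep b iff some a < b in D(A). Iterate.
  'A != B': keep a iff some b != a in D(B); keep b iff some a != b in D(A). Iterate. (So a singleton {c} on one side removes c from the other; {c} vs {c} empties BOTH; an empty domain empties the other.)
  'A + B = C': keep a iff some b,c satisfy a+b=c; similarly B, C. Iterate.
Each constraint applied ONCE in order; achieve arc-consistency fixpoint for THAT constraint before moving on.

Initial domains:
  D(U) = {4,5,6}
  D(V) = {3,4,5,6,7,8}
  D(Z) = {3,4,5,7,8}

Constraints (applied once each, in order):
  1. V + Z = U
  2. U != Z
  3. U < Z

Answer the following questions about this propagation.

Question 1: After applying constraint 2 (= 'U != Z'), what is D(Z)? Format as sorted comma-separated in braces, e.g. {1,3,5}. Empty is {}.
Answer: {3}

Derivation:
Constraint 1 (V + Z = U) on D(V)={3,4,5,6,7,8} D(Z)={3,4,5,7,8} D(U)={4,5,6}: V {3,4,5,6,7,8}->{3}; Z {3,4,5,7,8}->{3}; U {4,5,6}->{6}
Constraint 2 (U != Z) on D(U)={6} D(Z)={3}: no change
So after constraint 2: D(Z) = {3}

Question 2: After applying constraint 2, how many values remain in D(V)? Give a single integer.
Answer: 1

Derivation:
Constraint 1 (V + Z = U) on D(V)={3,4,5,6,7,8} D(Z)={3,4,5,7,8} D(U)={4,5,6}: V {3,4,5,6,7,8}->{3}; Z {3,4,5,7,8}->{3}; U {4,5,6}->{6}
Constraint 2 (U != Z) on D(U)={6} D(Z)={3}: no change
So after constraint 2: D(V)={3}, size = 1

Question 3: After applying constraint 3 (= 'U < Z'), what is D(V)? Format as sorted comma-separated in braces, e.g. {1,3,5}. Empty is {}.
Answer: {3}

Derivation:
Constraint 1 (V + Z = U) on D(V)={3,4,5,6,7,8} D(Z)={3,4,5,7,8} D(U)={4,5,6}: V {3,4,5,6,7,8}->{3}; Z {3,4,5,7,8}->{3}; U {4,5,6}->{6}
Constraint 2 (U != Z) on D(U)={6} D(Z)={3}: no change
Constraint 3 (U < Z) on D(U)={6} D(Z)={3}: U {6}->{}; Z {3}->{}
So after constraint 3: D(V) = {3}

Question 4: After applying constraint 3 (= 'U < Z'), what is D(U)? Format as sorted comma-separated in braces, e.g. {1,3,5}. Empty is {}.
Answer: {}

Derivation:
Constraint 1 (V + Z = U) on D(V)={3,4,5,6,7,8} D(Z)={3,4,5,7,8} D(U)={4,5,6}: V {3,4,5,6,7,8}->{3}; Z {3,4,5,7,8}->{3}; U {4,5,6}->{6}
Constraint 2 (U != Z) on D(U)={6} D(Z)={3}: no change
Constraint 3 (U < Z) on D(U)={6} D(Z)={3}: U {6}->{}; Z {3}->{}
So after constraint 3: D(U) = {}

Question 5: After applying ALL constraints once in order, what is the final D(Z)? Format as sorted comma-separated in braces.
Answer: {}

Derivation:
Constraint 1 (V + Z = U) on D(V)={3,4,5,6,7,8} D(Z)={3,4,5,7,8} D(U)={4,5,6}: V {3,4,5,6,7,8}->{3}; Z {3,4,5,7,8}->{3}; U {4,5,6}->{6}
Constraint 2 (U != Z) on D(U)={6} D(Z)={3}: no change
Constraint 3 (U < Z) on D(U)={6} D(Z)={3}: U {6}->{}; Z {3}->{}
So after all 3 constraints: D(Z) = {}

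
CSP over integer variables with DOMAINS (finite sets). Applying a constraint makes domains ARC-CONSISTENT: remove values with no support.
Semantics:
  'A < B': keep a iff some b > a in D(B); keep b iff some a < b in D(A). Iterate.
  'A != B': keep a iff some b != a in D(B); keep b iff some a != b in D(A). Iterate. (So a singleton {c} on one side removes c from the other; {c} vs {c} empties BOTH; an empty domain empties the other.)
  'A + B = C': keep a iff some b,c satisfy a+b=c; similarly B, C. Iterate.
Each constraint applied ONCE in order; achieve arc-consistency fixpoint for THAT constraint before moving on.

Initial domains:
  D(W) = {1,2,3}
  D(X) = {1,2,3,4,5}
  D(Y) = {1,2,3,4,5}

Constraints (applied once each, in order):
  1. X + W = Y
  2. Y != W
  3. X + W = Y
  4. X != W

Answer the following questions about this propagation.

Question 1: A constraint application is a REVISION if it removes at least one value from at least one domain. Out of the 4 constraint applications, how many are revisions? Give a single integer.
Constraint 1 (X + W = Y) on D(X)={1,2,3,4,5} D(W)={1,2,3} D(Y)={1,2,3,4,5}: X {1,2,3,4,5}->{1,2,3,4}; Y {1,2,3,4,5}->{2,3,4,5} => REVISION
Constraint 2 (Y != W) on D(Y)={2,3,4,5} D(W)={1,2,3}: no change => not a revision
Constraint 3 (X + W = Y) on D(X)={1,2,3,4} D(W)={1,2,3} D(Y)={2,3,4,5}: no change => not a revision
Constraint 4 (X != W) on D(X)={1,2,3,4} D(W)={1,2,3}: no change => not a revision
Total revisions = 1

Answer: 1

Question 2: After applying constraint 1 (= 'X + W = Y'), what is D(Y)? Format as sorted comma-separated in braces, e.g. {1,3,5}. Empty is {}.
Constraint 1 (X + W = Y) on D(X)={1,2,3,4,5} D(W)={1,2,3} D(Y)={1,2,3,4,5}: X {1,2,3,4,5}->{1,2,3,4}; Y {1,2,3,4,5}->{2,3,4,5}
So after constraint 1: D(Y) = {2,3,4,5}

Answer: {2,3,4,5}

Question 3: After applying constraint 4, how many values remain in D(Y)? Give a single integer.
Constraint 1 (X + W = Y) on D(X)={1,2,3,4,5} D(W)={1,2,3} D(Y)={1,2,3,4,5}: X {1,2,3,4,5}->{1,2,3,4}; Y {1,2,3,4,5}->{2,3,4,5}
Constraint 2 (Y != W) on D(Y)={2,3,4,5} D(W)={1,2,3}: no change
Constraint 3 (X + W = Y) on D(X)={1,2,3,4} D(W)={1,2,3} D(Y)={2,3,4,5}: no change
Constraint 4 (X != W) on D(X)={1,2,3,4} D(W)={1,2,3}: no change
So after constraint 4: D(Y)={2,3,4,5}, size = 4

Answer: 4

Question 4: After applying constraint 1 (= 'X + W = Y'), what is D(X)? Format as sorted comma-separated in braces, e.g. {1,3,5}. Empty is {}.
Constraint 1 (X + W = Y) on D(X)={1,2,3,4,5} D(W)={1,2,3} D(Y)={1,2,3,4,5}: X {1,2,3,4,5}->{1,2,3,4}; Y {1,2,3,4,5}->{2,3,4,5}
So after constraint 1: D(X) = {1,2,3,4}

Answer: {1,2,3,4}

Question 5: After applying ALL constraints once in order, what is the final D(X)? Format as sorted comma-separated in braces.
Answer: {1,2,3,4}

Derivation:
Constraint 1 (X + W = Y) on D(X)={1,2,3,4,5} D(W)={1,2,3} D(Y)={1,2,3,4,5}: X {1,2,3,4,5}->{1,2,3,4}; Y {1,2,3,4,5}->{2,3,4,5}
Constraint 2 (Y != W) on D(Y)={2,3,4,5} D(W)={1,2,3}: no change
Constraint 3 (X + W = Y) on D(X)={1,2,3,4} D(W)={1,2,3} D(Y)={2,3,4,5}: no change
Constraint 4 (X != W) on D(X)={1,2,3,4} D(W)={1,2,3}: no change
So after all 4 constraints: D(X) = {1,2,3,4}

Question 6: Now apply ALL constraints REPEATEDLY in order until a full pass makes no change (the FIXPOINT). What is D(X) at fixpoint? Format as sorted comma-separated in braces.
pass 0 (initial): D(X)={1,2,3,4,5}
pass 1: X {1,2,3,4,5}->{1,2,3,4}; Y {1,2,3,4,5}->{2,3,4,5}
pass 2: no change
Fixpoint after 2 passes: D(X) = {1,2,3,4}

Answer: {1,2,3,4}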